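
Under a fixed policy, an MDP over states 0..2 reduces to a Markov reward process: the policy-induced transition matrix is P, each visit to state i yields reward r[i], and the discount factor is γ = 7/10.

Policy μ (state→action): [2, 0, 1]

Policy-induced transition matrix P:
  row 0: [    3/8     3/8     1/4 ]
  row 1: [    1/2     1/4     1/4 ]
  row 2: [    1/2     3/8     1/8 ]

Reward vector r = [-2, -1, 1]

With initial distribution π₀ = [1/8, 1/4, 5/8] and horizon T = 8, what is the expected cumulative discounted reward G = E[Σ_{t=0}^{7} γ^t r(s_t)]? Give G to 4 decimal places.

t=0: π = [0.1250, 0.2500, 0.6250], E[r] = 0.1250, γ^t·E[r] = 0.125000, running G = 0.125000
t=1: π = [0.4844, 0.3438, 0.1719], E[r] = -1.1406, γ^t·E[r] = -0.798438, running G = -0.673438
t=2: π = [0.4395, 0.3320, 0.2285], E[r] = -0.9824, γ^t·E[r] = -0.481387, running G = -1.154824
t=3: π = [0.4451, 0.3335, 0.2214], E[r] = -1.0022, γ^t·E[r] = -0.343754, running G = -1.498578
t=4: π = [0.4444, 0.3333, 0.2223], E[r] = -0.9997, γ^t·E[r] = -0.240034, running G = -1.738612
t=5: π = [0.4445, 0.3333, 0.2222], E[r] = -1.0000, γ^t·E[r] = -0.168076, running G = -1.906688
t=6: π = [0.4444, 0.3333, 0.2222], E[r] = -1.0000, γ^t·E[r] = -0.117648, running G = -2.024336
t=7: π = [0.4444, 0.3333, 0.2222], E[r] = -1.0000, γ^t·E[r] = -0.082354, running G = -2.106691

G = -2.1067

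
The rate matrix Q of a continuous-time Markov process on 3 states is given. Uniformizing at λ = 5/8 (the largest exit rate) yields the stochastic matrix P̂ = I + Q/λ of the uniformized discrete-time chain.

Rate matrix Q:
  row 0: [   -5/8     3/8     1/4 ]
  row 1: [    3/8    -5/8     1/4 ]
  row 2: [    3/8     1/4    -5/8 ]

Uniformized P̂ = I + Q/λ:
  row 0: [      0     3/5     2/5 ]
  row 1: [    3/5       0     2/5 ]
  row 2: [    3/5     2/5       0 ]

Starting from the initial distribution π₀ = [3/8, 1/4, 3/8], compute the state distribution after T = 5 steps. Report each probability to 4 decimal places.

t=0: π = [0.3750, 0.2500, 0.3750]
t=1: π = [0.3750, 0.3750, 0.2500]
t=2: π = [0.3750, 0.3250, 0.3000]
t=3: π = [0.3750, 0.3450, 0.2800]
t=4: π = [0.3750, 0.3370, 0.2880]
t=5: π = [0.3750, 0.3402, 0.2848]

π = [0.3750, 0.3402, 0.2848]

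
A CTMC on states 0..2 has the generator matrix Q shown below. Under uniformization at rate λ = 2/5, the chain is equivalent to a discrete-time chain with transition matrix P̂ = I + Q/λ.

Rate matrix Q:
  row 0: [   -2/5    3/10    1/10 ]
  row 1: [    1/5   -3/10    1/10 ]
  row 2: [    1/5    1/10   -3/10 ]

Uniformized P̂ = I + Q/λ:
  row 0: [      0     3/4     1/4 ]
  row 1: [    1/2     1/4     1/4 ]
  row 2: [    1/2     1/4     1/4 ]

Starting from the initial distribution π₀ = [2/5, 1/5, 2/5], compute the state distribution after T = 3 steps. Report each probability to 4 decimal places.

t=0: π = [0.4000, 0.2000, 0.4000]
t=1: π = [0.3000, 0.4500, 0.2500]
t=2: π = [0.3500, 0.4000, 0.2500]
t=3: π = [0.3250, 0.4250, 0.2500]

π = [0.3250, 0.4250, 0.2500]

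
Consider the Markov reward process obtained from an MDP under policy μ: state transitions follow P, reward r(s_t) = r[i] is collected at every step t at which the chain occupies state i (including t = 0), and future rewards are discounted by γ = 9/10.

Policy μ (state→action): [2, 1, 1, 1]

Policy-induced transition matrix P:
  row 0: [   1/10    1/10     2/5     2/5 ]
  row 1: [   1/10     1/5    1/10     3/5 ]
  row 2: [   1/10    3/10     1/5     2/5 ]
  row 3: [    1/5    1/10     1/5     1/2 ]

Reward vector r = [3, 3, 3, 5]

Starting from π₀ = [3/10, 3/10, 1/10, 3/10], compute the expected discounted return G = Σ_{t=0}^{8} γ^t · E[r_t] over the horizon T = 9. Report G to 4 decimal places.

t=0: π = [0.3000, 0.3000, 0.1000, 0.3000], E[r] = 3.6000, γ^t·E[r] = 3.600000, running G = 3.600000
t=1: π = [0.1300, 0.1500, 0.2300, 0.4900], E[r] = 3.9800, γ^t·E[r] = 3.582000, running G = 7.182000
t=2: π = [0.1490, 0.1610, 0.2110, 0.4790], E[r] = 3.9580, γ^t·E[r] = 3.205980, running G = 10.387980
t=3: π = [0.1479, 0.1583, 0.2137, 0.4801], E[r] = 3.9602, γ^t·E[r] = 2.886986, running G = 13.274966
t=4: π = [0.1480, 0.1586, 0.2138, 0.4797], E[r] = 3.9593, γ^t·E[r] = 2.597723, running G = 15.872689
t=5: π = [0.1480, 0.1586, 0.2137, 0.4797], E[r] = 3.9594, γ^t·E[r] = 2.337964, running G = 18.210652
t=6: π = [0.1480, 0.1586, 0.2137, 0.4797], E[r] = 3.9594, γ^t·E[r] = 2.104176, running G = 20.314829
t=7: π = [0.1480, 0.1586, 0.2137, 0.4797], E[r] = 3.9594, γ^t·E[r] = 1.893760, running G = 22.208589
t=8: π = [0.1480, 0.1586, 0.2137, 0.4797], E[r] = 3.9594, γ^t·E[r] = 1.704384, running G = 23.912973

G = 23.9130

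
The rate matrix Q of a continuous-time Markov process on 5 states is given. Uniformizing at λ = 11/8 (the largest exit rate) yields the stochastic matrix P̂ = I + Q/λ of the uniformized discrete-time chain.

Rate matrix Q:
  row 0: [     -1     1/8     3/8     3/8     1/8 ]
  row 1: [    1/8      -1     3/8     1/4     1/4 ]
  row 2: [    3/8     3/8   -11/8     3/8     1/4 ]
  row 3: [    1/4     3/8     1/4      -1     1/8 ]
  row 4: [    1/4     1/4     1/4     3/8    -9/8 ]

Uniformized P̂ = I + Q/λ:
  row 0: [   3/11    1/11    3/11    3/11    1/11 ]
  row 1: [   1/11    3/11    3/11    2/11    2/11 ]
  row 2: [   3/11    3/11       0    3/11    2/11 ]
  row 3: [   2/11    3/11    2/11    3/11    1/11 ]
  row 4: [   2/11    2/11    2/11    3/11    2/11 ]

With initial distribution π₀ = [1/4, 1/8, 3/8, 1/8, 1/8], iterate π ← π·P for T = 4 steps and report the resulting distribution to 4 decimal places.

t=0: π = [0.2500, 0.1250, 0.3750, 0.1250, 0.1250]
t=1: π = [0.2273, 0.2159, 0.1477, 0.2614, 0.1477]
t=2: π = [0.1963, 0.2180, 0.1952, 0.2531, 0.1374]
t=3: π = [0.1976, 0.2245, 0.1840, 0.2529, 0.1410]
t=4: π = [0.1961, 0.2240, 0.1867, 0.2523, 0.1409]

π = [0.1961, 0.2240, 0.1867, 0.2523, 0.1409]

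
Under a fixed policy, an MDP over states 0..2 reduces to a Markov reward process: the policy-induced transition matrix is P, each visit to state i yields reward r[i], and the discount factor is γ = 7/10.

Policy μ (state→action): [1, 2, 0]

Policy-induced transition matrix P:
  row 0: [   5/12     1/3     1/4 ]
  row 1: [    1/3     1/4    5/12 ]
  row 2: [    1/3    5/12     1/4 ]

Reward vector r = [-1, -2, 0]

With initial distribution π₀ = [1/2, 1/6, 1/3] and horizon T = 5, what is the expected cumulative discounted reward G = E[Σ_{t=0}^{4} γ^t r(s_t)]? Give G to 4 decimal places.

t=0: π = [0.5000, 0.1667, 0.3333], E[r] = -0.8333, γ^t·E[r] = -0.833333, running G = -0.833333
t=1: π = [0.3750, 0.3472, 0.2778], E[r] = -1.0694, γ^t·E[r] = -0.748611, running G = -1.581944
t=2: π = [0.3646, 0.3275, 0.3079], E[r] = -1.0197, γ^t·E[r] = -0.499641, running G = -2.081586
t=3: π = [0.3637, 0.3317, 0.3046], E[r] = -1.0271, γ^t·E[r] = -0.352296, running G = -2.433882
t=4: π = [0.3636, 0.3311, 0.3053], E[r] = -1.0258, γ^t·E[r] = -0.246293, running G = -2.680175

G = -2.6802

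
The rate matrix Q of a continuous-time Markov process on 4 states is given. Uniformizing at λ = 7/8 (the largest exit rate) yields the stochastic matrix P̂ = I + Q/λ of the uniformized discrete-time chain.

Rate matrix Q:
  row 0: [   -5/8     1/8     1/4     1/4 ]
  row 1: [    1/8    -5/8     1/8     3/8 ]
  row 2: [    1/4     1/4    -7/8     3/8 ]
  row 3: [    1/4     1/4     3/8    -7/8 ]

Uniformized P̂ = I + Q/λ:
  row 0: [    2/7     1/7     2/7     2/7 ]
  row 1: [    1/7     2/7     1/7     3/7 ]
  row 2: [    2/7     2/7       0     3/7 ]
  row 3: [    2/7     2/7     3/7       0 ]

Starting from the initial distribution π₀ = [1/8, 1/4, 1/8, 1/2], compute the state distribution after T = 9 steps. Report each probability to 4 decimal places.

t=0: π = [0.1250, 0.2500, 0.1250, 0.5000]
t=1: π = [0.2500, 0.2679, 0.2857, 0.1964]
t=2: π = [0.2474, 0.2500, 0.1939, 0.3087]
t=3: π = [0.2500, 0.2504, 0.2387, 0.2609]
t=4: π = [0.2499, 0.2500, 0.2190, 0.2810]
t=5: π = [0.2500, 0.2500, 0.2276, 0.2724]
t=6: π = [0.2500, 0.2500, 0.2239, 0.2761]
t=7: π = [0.2500, 0.2500, 0.2255, 0.2745]
t=8: π = [0.2500, 0.2500, 0.2248, 0.2752]
t=9: π = [0.2500, 0.2500, 0.2251, 0.2749]

π = [0.2500, 0.2500, 0.2251, 0.2749]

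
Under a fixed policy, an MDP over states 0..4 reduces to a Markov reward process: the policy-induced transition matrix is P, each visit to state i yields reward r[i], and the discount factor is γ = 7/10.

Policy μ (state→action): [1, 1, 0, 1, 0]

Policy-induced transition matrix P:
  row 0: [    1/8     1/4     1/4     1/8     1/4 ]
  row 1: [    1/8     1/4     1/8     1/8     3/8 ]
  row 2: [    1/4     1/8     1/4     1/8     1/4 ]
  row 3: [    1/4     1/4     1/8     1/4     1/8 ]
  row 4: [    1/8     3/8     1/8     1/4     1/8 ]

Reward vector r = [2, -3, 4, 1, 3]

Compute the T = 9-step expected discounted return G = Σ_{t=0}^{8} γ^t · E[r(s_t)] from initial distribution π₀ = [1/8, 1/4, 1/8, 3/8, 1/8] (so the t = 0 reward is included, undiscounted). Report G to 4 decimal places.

G = 3.1645

t=0: π = [0.1250, 0.2500, 0.1250, 0.3750, 0.1250], E[r] = 0.7500, γ^t·E[r] = 0.750000, running G = 0.750000
t=1: π = [0.1875, 0.2500, 0.1563, 0.1875, 0.2188], E[r] = 1.0938, γ^t·E[r] = 0.765625, running G = 1.515625
t=2: π = [0.1680, 0.2578, 0.1680, 0.1758, 0.2305], E[r] = 1.1016, γ^t·E[r] = 0.539766, running G = 2.055391
t=3: π = [0.1680, 0.2578, 0.1670, 0.1758, 0.2314], E[r] = 1.1006, γ^t·E[r] = 0.377501, running G = 2.432892
t=4: π = [0.1678, 0.2581, 0.1669, 0.1759, 0.2313], E[r] = 1.0989, γ^t·E[r] = 0.263840, running G = 2.696732
t=5: π = [0.1678, 0.2581, 0.1668, 0.1759, 0.2314], E[r] = 1.0988, γ^t·E[r] = 0.184683, running G = 2.881415
t=6: π = [0.1678, 0.2581, 0.1668, 0.1759, 0.2313], E[r] = 1.0988, γ^t·E[r] = 0.129272, running G = 3.010687
t=7: π = [0.1678, 0.2581, 0.1668, 0.1759, 0.2314], E[r] = 1.0988, γ^t·E[r] = 0.090490, running G = 3.101177
t=8: π = [0.1678, 0.2581, 0.1668, 0.1759, 0.2314], E[r] = 1.0988, γ^t·E[r] = 0.063343, running G = 3.164520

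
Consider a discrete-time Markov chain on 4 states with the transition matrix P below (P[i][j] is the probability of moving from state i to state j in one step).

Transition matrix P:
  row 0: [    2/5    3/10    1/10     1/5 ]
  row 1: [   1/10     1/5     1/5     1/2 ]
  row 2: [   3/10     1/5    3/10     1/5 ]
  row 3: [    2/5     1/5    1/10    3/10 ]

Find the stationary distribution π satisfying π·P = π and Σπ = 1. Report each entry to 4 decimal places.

π = [0.3152, 0.2315, 0.1539, 0.2994]

Balance equations π_j = Σ_i π_i·P[i][j]:
  π_0 = 2/5·π_0 + 1/10·π_1 + 3/10·π_2 + 2/5·π_3
  π_1 = 3/10·π_0 + 1/5·π_1 + 1/5·π_2 + 1/5·π_3
  π_2 = 1/10·π_0 + 1/5·π_1 + 3/10·π_2 + 1/10·π_3
  normalize: π_0 + π_1 + π_2 + π_3 = 1
Solving the linear system gives exactly π = [52/165, 191/825, 127/825, 247/825].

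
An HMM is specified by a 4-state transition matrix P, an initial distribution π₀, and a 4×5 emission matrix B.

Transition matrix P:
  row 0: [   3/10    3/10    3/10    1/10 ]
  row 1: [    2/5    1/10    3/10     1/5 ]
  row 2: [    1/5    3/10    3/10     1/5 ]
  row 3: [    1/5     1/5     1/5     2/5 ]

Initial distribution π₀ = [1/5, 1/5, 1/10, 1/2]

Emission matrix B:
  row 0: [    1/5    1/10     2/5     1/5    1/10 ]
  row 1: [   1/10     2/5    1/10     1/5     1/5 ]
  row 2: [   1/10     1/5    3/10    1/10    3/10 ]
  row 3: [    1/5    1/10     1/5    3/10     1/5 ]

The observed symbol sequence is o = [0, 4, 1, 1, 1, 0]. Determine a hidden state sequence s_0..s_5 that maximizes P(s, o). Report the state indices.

path = [3, 2, 1, 2, 1, 0]

t=0: δ = [4.000e-02, 2.000e-02, 1.000e-02, 1.000e-01]  (obs o_0=0)
t=1: δ = [2.000e-03, 4.000e-03, 6.000e-03, 8.000e-03]  ψ = [3, 3, 3, 3]  (obs o_1=4)
t=2: δ = [1.600e-04, 7.200e-04, 3.600e-04, 3.200e-04]  ψ = [1, 2, 2, 3]  (obs o_2=1)
t=3: δ = [2.880e-05, 4.320e-05, 4.320e-05, 1.440e-05]  ψ = [1, 2, 1, 1]  (obs o_3=1)
t=4: δ = [1.728e-06, 5.184e-06, 2.592e-06, 8.640e-07]  ψ = [1, 2, 1, 1]  (obs o_4=1)
t=5: δ = [4.147e-07, 7.776e-08, 1.555e-07, 2.074e-07]  ψ = [1, 2, 1, 1]  (obs o_5=0)
backtrack: best end state = 0; path = [3, 2, 1, 2, 1, 0]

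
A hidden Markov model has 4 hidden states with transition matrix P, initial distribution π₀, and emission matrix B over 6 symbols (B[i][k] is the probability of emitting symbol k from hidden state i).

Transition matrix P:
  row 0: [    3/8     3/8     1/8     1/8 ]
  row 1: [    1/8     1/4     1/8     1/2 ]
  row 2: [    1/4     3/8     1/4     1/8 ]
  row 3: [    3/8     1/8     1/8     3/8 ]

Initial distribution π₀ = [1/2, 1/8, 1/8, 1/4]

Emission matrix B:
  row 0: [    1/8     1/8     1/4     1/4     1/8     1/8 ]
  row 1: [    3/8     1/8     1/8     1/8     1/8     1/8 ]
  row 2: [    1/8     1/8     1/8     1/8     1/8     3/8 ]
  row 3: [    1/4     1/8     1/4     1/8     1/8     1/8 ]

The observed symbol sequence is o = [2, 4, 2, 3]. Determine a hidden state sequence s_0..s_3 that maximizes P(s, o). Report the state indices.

t=0: δ = [1.250e-01, 1.562e-02, 1.562e-02, 6.250e-02]  (obs o_0=2)
t=1: δ = [5.859e-03, 5.859e-03, 1.953e-03, 2.930e-03]  ψ = [0, 0, 0, 3]  (obs o_1=4)
t=2: δ = [5.493e-04, 2.747e-04, 9.155e-05, 7.324e-04]  ψ = [0, 0, 0, 1]  (obs o_2=2)
t=3: δ = [6.866e-05, 2.575e-05, 1.144e-05, 3.433e-05]  ψ = [3, 0, 3, 3]  (obs o_3=3)
backtrack: best end state = 0; path = [0, 1, 3, 0]

path = [0, 1, 3, 0]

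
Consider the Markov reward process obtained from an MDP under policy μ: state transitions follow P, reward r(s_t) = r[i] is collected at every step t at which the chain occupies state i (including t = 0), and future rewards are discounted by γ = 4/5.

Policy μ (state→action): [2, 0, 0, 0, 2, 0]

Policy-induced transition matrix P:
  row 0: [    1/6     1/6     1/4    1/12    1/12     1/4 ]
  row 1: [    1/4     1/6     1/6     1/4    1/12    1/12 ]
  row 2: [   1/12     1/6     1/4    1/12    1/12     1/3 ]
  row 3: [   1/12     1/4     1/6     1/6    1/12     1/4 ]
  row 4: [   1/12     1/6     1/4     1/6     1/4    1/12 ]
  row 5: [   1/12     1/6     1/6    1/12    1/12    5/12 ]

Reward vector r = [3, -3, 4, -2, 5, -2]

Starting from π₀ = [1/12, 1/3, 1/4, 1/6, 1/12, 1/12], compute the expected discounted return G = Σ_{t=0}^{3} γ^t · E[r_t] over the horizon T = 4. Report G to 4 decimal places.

G = 0.9332

t=0: π = [0.0833, 0.3333, 0.2500, 0.1667, 0.0833, 0.0833], E[r] = 0.1667, γ^t·E[r] = 0.166667, running G = 0.166667
t=1: π = [0.1458, 0.1806, 0.2014, 0.1597, 0.0972, 0.2153], E[r] = 0.4375, γ^t·E[r] = 0.350000, running G = 0.516667
t=2: π = [0.1256, 0.1800, 0.2037, 0.1348, 0.0995, 0.2564], E[r] = 0.3669, γ^t·E[r] = 0.234815, running G = 0.751481
t=3: π = [0.1238, 0.1779, 0.2024, 0.1329, 0.0999, 0.2631], E[r] = 0.3549, γ^t·E[r] = 0.181728, running G = 0.933210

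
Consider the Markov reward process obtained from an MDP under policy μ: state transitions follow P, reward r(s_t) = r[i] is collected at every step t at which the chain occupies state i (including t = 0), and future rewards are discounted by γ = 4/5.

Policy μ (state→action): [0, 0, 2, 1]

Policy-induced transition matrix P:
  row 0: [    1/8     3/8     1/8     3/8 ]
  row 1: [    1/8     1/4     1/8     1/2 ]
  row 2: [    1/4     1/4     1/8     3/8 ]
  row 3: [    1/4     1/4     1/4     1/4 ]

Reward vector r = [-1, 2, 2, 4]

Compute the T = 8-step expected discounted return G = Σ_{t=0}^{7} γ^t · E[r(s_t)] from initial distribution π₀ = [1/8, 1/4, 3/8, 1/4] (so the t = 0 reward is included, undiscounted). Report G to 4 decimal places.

G = 8.9174

t=0: π = [0.1250, 0.2500, 0.3750, 0.2500], E[r] = 2.1250, γ^t·E[r] = 2.125000, running G = 2.125000
t=1: π = [0.2031, 0.2656, 0.1563, 0.3750], E[r] = 2.1406, γ^t·E[r] = 1.712500, running G = 3.837500
t=2: π = [0.1914, 0.2754, 0.1719, 0.3613], E[r] = 2.1484, γ^t·E[r] = 1.375000, running G = 5.212500
t=3: π = [0.1917, 0.2739, 0.1702, 0.3643], E[r] = 2.1536, γ^t·E[r] = 1.102625, running G = 6.315125
t=4: π = [0.1918, 0.2740, 0.1705, 0.3637], E[r] = 2.1520, γ^t·E[r] = 0.881463, running G = 7.196588
t=5: π = [0.1918, 0.2740, 0.1705, 0.3638], E[r] = 2.1522, γ^t·E[r] = 0.705240, running G = 7.901828
t=6: π = [0.1918, 0.2740, 0.1705, 0.3638], E[r] = 2.1522, γ^t·E[r] = 0.564188, running G = 8.466016
t=7: π = [0.1918, 0.2740, 0.1705, 0.3638], E[r] = 2.1522, γ^t·E[r] = 0.451351, running G = 8.917366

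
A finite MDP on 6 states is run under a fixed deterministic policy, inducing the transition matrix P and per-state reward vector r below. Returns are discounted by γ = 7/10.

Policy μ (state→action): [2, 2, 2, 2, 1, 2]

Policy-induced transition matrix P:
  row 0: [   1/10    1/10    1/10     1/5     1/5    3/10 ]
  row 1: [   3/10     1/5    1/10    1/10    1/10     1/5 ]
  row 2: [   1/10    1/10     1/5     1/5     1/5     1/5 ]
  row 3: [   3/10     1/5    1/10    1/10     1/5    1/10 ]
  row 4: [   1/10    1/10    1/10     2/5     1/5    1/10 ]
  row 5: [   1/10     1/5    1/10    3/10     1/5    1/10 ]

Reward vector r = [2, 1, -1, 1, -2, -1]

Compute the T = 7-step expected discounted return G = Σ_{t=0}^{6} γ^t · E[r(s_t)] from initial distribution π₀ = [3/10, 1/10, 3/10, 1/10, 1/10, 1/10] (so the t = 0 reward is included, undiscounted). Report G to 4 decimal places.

G = 0.2390

t=0: π = [0.3000, 0.1000, 0.3000, 0.1000, 0.1000, 0.1000], E[r] = 0.2000, γ^t·E[r] = 0.200000, running G = 0.200000
t=1: π = [0.1400, 0.1300, 0.1300, 0.2100, 0.1900, 0.2000], E[r] = -0.0900, γ^t·E[r] = -0.063000, running G = 0.137000
t=2: π = [0.1680, 0.1540, 0.1130, 0.2240, 0.1870, 0.1540], E[r] = 0.0730, γ^t·E[r] = 0.035770, running G = 0.172770
t=3: π = [0.1756, 0.1532, 0.1113, 0.2150, 0.1846, 0.1603], E[r] = 0.0786, γ^t·E[r] = 0.026960, running G = 0.199730
t=4: π = [0.1736, 0.1529, 0.1111, 0.2161, 0.1847, 0.1616], E[r] = 0.0742, γ^t·E[r] = 0.017815, running G = 0.217545
t=5: π = [0.1738, 0.1531, 0.1111, 0.2162, 0.1847, 0.1611], E[r] = 0.0752, γ^t·E[r] = 0.012634, running G = 0.230180
t=6: π = [0.1739, 0.1530, 0.1111, 0.2161, 0.1847, 0.1612], E[r] = 0.0752, γ^t·E[r] = 0.008846, running G = 0.239026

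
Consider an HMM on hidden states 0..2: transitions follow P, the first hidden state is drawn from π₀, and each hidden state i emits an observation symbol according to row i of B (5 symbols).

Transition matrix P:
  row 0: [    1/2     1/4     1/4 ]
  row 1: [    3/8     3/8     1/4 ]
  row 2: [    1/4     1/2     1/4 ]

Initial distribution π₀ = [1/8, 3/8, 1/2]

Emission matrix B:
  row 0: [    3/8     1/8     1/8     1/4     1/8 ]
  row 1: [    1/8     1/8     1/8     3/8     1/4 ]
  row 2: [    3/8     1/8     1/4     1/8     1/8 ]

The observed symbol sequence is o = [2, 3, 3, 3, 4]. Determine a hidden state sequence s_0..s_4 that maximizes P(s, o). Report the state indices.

path = [2, 1, 1, 1, 1]

t=0: δ = [1.562e-02, 4.688e-02, 1.250e-01]  (obs o_0=2)
t=1: δ = [7.812e-03, 2.344e-02, 3.906e-03]  ψ = [2, 2, 2]  (obs o_1=3)
t=2: δ = [2.197e-03, 3.296e-03, 7.324e-04]  ψ = [1, 1, 1]  (obs o_2=3)
t=3: δ = [3.090e-04, 4.635e-04, 1.030e-04]  ψ = [1, 1, 1]  (obs o_3=3)
t=4: δ = [2.173e-05, 4.345e-05, 1.448e-05]  ψ = [1, 1, 1]  (obs o_4=4)
backtrack: best end state = 1; path = [2, 1, 1, 1, 1]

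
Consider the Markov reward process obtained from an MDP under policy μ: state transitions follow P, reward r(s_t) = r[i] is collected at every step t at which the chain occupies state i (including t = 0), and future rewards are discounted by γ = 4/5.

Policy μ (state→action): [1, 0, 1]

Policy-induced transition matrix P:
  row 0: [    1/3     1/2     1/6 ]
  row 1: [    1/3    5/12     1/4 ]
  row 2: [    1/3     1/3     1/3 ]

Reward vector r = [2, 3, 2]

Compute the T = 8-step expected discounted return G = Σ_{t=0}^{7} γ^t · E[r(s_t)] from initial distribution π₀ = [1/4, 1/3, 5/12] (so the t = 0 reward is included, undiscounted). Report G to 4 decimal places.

t=0: π = [0.2500, 0.3333, 0.4167], E[r] = 2.3333, γ^t·E[r] = 2.333333, running G = 2.333333
t=1: π = [0.3333, 0.4028, 0.2639], E[r] = 2.4028, γ^t·E[r] = 1.922222, running G = 4.255556
t=2: π = [0.3333, 0.4225, 0.2442], E[r] = 2.4225, γ^t·E[r] = 1.550370, running G = 5.805926
t=3: π = [0.3333, 0.4241, 0.2426], E[r] = 2.4241, γ^t·E[r] = 1.241136, running G = 7.047062
t=4: π = [0.3333, 0.4242, 0.2424], E[r] = 2.4242, γ^t·E[r] = 0.992965, running G = 8.040026
t=5: π = [0.3333, 0.4242, 0.2424], E[r] = 2.4242, γ^t·E[r] = 0.794375, running G = 8.834402
t=6: π = [0.3333, 0.4242, 0.2424], E[r] = 2.4242, γ^t·E[r] = 0.635501, running G = 9.469902
t=7: π = [0.3333, 0.4242, 0.2424], E[r] = 2.4242, γ^t·E[r] = 0.508400, running G = 9.978303

G = 9.9783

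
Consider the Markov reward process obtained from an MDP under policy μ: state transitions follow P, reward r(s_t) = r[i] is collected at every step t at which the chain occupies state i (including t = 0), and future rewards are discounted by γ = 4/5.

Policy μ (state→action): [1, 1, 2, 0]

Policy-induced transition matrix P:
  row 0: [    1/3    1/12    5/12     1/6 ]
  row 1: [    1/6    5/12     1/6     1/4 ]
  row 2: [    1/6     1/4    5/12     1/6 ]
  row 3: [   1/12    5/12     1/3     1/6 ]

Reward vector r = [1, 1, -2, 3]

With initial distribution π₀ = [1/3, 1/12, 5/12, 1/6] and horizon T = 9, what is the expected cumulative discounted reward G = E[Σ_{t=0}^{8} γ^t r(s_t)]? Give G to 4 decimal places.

G = 1.2233

t=0: π = [0.3333, 0.0833, 0.4167, 0.1667], E[r] = 0.0833, γ^t·E[r] = 0.083333, running G = 0.083333
t=1: π = [0.2083, 0.2361, 0.3819, 0.1736], E[r] = 0.2014, γ^t·E[r] = 0.161111, running G = 0.244444
t=2: π = [0.1869, 0.2836, 0.3432, 0.1863], E[r] = 0.3432, γ^t·E[r] = 0.219630, running G = 0.464074
t=3: π = [0.1823, 0.2972, 0.3302, 0.1903], E[r] = 0.3899, γ^t·E[r] = 0.199605, running G = 0.663679
t=4: π = [0.1812, 0.3009, 0.3265, 0.1914], E[r] = 0.4033, γ^t·E[r] = 0.165195, running G = 0.828874
t=5: π = [0.1809, 0.3019, 0.3255, 0.1917], E[r] = 0.4070, γ^t·E[r] = 0.133359, running G = 0.962234
t=6: π = [0.1808, 0.3021, 0.3252, 0.1918], E[r] = 0.4080, γ^t·E[r] = 0.106945, running G = 1.069179
t=7: π = [0.1808, 0.3022, 0.3252, 0.1918], E[r] = 0.4082, γ^t·E[r] = 0.085611, running G = 1.154790
t=8: π = [0.1808, 0.3022, 0.3251, 0.1918], E[r] = 0.4083, γ^t·E[r] = 0.068500, running G = 1.223290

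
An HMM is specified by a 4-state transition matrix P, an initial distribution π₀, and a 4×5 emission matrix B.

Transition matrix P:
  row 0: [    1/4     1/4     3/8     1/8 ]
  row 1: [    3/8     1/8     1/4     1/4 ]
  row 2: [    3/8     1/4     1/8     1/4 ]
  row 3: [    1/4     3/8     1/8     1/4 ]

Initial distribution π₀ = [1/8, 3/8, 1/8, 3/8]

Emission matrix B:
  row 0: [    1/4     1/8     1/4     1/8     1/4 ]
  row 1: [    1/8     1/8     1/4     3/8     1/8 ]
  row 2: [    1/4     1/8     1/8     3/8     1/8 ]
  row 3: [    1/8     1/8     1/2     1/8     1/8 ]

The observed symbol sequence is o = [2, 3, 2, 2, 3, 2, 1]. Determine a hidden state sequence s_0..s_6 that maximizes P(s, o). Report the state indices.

t=0: δ = [3.125e-02, 9.375e-02, 1.562e-02, 1.875e-01]  (obs o_0=2)
t=1: δ = [5.859e-03, 2.637e-02, 8.789e-03, 5.859e-03]  ψ = [3, 3, 1, 3]  (obs o_1=3)
t=2: δ = [2.472e-03, 8.240e-04, 8.240e-04, 3.296e-03]  ψ = [1, 1, 1, 1]  (obs o_2=2)
t=3: δ = [2.060e-04, 3.090e-04, 1.159e-04, 4.120e-04]  ψ = [3, 3, 0, 3]  (obs o_3=2)
t=4: δ = [1.448e-05, 5.794e-05, 2.897e-05, 1.287e-05]  ψ = [1, 3, 0, 3]  (obs o_4=3)
t=5: δ = [5.431e-06, 1.810e-06, 1.810e-06, 7.242e-06]  ψ = [1, 1, 1, 1]  (obs o_5=2)
t=6: δ = [2.263e-07, 3.395e-07, 2.546e-07, 2.263e-07]  ψ = [3, 3, 0, 3]  (obs o_6=1)
backtrack: best end state = 1; path = [3, 1, 3, 3, 1, 3, 1]

path = [3, 1, 3, 3, 1, 3, 1]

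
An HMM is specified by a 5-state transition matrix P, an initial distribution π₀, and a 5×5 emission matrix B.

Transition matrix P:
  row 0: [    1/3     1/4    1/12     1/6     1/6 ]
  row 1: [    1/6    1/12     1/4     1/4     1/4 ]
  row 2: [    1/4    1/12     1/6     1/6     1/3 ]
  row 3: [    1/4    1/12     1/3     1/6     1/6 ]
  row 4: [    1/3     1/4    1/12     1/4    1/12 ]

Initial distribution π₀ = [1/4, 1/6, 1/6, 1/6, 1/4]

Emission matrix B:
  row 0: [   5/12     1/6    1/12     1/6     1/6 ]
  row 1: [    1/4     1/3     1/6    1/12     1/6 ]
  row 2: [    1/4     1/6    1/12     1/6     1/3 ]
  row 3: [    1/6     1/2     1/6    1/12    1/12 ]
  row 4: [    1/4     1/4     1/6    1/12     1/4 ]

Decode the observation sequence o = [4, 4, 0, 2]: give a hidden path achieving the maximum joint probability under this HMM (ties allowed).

path = [2, 4, 0, 1]

t=0: δ = [4.167e-02, 2.778e-02, 5.556e-02, 1.389e-02, 6.250e-02]  (obs o_0=4)
t=1: δ = [3.472e-03, 2.604e-03, 3.086e-03, 1.302e-03, 4.630e-03]  ψ = [4, 4, 2, 4, 2]  (obs o_1=4)
t=2: δ = [6.430e-04, 2.894e-04, 1.628e-04, 1.929e-04, 2.572e-04]  ψ = [4, 4, 1, 4, 2]  (obs o_2=0)
t=3: δ = [1.786e-05, 2.679e-05, 6.028e-06, 1.786e-05, 1.786e-05]  ψ = [0, 0, 1, 0, 0]  (obs o_3=2)
backtrack: best end state = 1; path = [2, 4, 0, 1]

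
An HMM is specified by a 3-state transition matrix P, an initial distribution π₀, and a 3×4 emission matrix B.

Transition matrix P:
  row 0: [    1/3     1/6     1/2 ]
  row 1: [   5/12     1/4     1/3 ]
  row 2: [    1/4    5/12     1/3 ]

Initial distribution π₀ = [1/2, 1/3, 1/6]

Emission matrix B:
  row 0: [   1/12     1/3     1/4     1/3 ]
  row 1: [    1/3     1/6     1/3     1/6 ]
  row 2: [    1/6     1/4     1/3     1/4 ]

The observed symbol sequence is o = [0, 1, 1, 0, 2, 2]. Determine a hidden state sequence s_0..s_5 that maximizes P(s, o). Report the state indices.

t=0: δ = [4.167e-02, 1.111e-01, 2.778e-02]  (obs o_0=0)
t=1: δ = [1.543e-02, 4.630e-03, 9.259e-03]  ψ = [1, 1, 1]  (obs o_1=1)
t=2: δ = [1.715e-03, 6.430e-04, 1.929e-03]  ψ = [0, 2, 0]  (obs o_2=1)
t=3: δ = [4.763e-05, 2.679e-04, 1.429e-04]  ψ = [0, 2, 0]  (obs o_3=0)
t=4: δ = [2.791e-05, 2.233e-05, 2.977e-05]  ψ = [1, 1, 1]  (obs o_4=2)
t=5: δ = [2.326e-06, 4.135e-06, 4.651e-06]  ψ = [0, 2, 0]  (obs o_5=2)
backtrack: best end state = 2; path = [1, 0, 2, 1, 0, 2]

path = [1, 0, 2, 1, 0, 2]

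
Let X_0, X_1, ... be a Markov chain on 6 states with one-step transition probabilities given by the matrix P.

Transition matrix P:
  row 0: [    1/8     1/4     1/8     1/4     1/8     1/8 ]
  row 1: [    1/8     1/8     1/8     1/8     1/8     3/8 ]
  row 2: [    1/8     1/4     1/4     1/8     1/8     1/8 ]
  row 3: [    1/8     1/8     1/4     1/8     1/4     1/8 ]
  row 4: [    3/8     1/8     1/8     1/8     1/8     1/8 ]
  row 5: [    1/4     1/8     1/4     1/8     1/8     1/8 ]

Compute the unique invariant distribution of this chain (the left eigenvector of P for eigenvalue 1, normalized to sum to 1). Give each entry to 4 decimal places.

Balance equations π_j = Σ_i π_i·P[i][j]:
  π_0 = 1/8·π_0 + 1/8·π_1 + 1/8·π_2 + 1/8·π_3 + 3/8·π_4 + 1/4·π_5
  π_1 = 1/4·π_0 + 1/8·π_1 + 1/4·π_2 + 1/8·π_3 + 1/8·π_4 + 1/8·π_5
  π_2 = 1/8·π_0 + 1/8·π_1 + 1/4·π_2 + 1/4·π_3 + 1/8·π_4 + 1/4·π_5
  π_3 = 1/4·π_0 + 1/8·π_1 + 1/8·π_2 + 1/8·π_3 + 1/8·π_4 + 1/8·π_5
  π_4 = 1/8·π_0 + 1/8·π_1 + 1/8·π_2 + 1/4·π_3 + 1/8·π_4 + 1/8·π_5
  normalize: π_0 + π_1 + π_2 + π_3 + π_4 + π_5 = 1
Solving the linear system gives exactly π = [3433/18879, 2155/12586, 3548/18879, 2789/18879, 5417/37758, 1056/6293].

π = [0.1818, 0.1712, 0.1879, 0.1477, 0.1435, 0.1678]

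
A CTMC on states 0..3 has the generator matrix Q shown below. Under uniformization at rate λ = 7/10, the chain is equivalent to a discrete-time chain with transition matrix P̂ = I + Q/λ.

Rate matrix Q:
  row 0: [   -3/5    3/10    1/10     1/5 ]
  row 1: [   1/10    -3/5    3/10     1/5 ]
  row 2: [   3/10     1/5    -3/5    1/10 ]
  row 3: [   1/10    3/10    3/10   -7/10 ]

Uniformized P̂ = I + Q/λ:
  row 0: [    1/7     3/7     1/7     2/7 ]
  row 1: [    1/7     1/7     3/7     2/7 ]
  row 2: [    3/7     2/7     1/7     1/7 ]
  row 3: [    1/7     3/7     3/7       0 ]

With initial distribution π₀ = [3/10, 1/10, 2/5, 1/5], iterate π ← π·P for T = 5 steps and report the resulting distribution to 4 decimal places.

π = [0.2235, 0.3021, 0.2837, 0.1906]

t=0: π = [0.3000, 0.1000, 0.4000, 0.2000]
t=1: π = [0.2571, 0.3429, 0.2286, 0.1714]
t=2: π = [0.2082, 0.2980, 0.2898, 0.2041]
t=3: π = [0.2257, 0.3020, 0.2863, 0.1860]
t=4: π = [0.2247, 0.3014, 0.2823, 0.1917]
t=5: π = [0.2235, 0.3021, 0.2837, 0.1906]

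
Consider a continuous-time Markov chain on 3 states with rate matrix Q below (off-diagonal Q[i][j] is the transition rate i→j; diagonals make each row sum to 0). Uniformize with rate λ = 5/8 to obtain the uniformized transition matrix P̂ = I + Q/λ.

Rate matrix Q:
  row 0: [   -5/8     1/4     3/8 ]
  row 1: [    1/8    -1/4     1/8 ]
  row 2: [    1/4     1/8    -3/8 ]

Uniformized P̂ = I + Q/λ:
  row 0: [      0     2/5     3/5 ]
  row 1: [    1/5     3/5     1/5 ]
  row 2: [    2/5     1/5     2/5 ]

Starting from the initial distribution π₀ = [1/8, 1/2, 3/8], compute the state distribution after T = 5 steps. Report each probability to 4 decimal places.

t=0: π = [0.1250, 0.5000, 0.3750]
t=1: π = [0.2500, 0.4250, 0.3250]
t=2: π = [0.2150, 0.4200, 0.3650]
t=3: π = [0.2300, 0.4110, 0.3590]
t=4: π = [0.2258, 0.4104, 0.3638]
t=5: π = [0.2276, 0.4093, 0.3631]

π = [0.2276, 0.4093, 0.3631]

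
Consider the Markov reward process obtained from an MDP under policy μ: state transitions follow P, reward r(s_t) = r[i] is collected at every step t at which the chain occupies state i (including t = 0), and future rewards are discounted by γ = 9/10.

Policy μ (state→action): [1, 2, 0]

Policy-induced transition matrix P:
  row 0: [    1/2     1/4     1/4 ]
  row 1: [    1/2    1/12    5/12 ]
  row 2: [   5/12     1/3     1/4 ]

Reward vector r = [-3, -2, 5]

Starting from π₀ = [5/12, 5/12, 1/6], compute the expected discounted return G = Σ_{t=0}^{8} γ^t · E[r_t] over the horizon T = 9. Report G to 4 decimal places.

G = -3.4143

t=0: π = [0.4167, 0.4167, 0.1667], E[r] = -1.2500, γ^t·E[r] = -1.250000, running G = -1.250000
t=1: π = [0.4861, 0.1944, 0.3194], E[r] = -0.2500, γ^t·E[r] = -0.225000, running G = -1.475000
t=2: π = [0.4734, 0.2442, 0.2824], E[r] = -0.4965, γ^t·E[r] = -0.402188, running G = -1.877188
t=3: π = [0.4765, 0.2328, 0.2907], E[r] = -0.4416, γ^t·E[r] = -0.321891, running G = -2.199078
t=4: π = [0.4758, 0.2354, 0.2888], E[r] = -0.4541, γ^t·E[r] = -0.297960, running G = -2.497038
t=5: π = [0.4759, 0.2348, 0.2892], E[r] = -0.4513, γ^t·E[r] = -0.266474, running G = -2.763512
t=6: π = [0.4759, 0.2350, 0.2891], E[r] = -0.4519, γ^t·E[r] = -0.240173, running G = -3.003685
t=7: π = [0.4759, 0.2349, 0.2892], E[r] = -0.4518, γ^t·E[r] = -0.216085, running G = -3.219770
t=8: π = [0.4759, 0.2349, 0.2892], E[r] = -0.4518, γ^t·E[r] = -0.194491, running G = -3.414261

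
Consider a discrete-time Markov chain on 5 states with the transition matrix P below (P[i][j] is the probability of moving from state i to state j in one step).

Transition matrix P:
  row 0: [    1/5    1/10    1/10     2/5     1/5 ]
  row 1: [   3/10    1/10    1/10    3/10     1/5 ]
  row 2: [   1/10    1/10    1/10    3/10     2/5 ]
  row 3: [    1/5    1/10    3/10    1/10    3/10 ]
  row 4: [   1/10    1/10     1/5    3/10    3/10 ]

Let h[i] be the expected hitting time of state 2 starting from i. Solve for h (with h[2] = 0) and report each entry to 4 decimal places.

h = [5.5114, 5.6002, 0.0000, 4.6240, 4.9977]

First-step conditioning: h[2] = 0; for i ≠ 2, h[i] = 1 + Σ_k P[i][k]·h[k].
  h[0] = 1 + 1/5·h[0] + 1/10·h[1] + 2/5·h[3] + 1/5·h[4]
  h[1] = 1 + 3/10·h[0] + 1/10·h[1] + 3/10·h[3] + 1/5·h[4]
  h[3] = 1 + 1/5·h[0] + 1/10·h[1] + 1/10·h[3] + 3/10·h[4]
  h[4] = 1 + 1/10·h[0] + 1/10·h[1] + 3/10·h[3] + 3/10·h[4]
Solving the 4×4 linear system over states ≠ 2 gives exactly h = [11800/2141, 11990/2141, 0, 9900/2141, 10700/2141] (h[2] = 0 is the target).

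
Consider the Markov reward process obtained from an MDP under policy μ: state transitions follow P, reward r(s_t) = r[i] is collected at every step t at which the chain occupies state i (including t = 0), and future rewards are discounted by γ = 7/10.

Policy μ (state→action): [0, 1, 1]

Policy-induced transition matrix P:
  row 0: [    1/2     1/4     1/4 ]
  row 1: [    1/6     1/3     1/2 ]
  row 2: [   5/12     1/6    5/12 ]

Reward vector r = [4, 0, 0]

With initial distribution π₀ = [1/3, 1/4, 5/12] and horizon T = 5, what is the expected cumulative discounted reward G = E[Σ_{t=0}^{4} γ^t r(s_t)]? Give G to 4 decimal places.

G = 4.0748

t=0: π = [0.3333, 0.2500, 0.4167], E[r] = 1.3333, γ^t·E[r] = 1.333333, running G = 1.333333
t=1: π = [0.3819, 0.2361, 0.3819], E[r] = 1.5278, γ^t·E[r] = 1.069444, running G = 2.402778
t=2: π = [0.3895, 0.2378, 0.3727], E[r] = 1.5579, γ^t·E[r] = 0.763356, running G = 3.166134
t=3: π = [0.3897, 0.2388, 0.3716], E[r] = 1.5586, γ^t·E[r] = 0.534614, running G = 3.700748
t=4: π = [0.3894, 0.2389, 0.3716], E[r] = 1.5578, γ^t·E[r] = 0.374025, running G = 4.074774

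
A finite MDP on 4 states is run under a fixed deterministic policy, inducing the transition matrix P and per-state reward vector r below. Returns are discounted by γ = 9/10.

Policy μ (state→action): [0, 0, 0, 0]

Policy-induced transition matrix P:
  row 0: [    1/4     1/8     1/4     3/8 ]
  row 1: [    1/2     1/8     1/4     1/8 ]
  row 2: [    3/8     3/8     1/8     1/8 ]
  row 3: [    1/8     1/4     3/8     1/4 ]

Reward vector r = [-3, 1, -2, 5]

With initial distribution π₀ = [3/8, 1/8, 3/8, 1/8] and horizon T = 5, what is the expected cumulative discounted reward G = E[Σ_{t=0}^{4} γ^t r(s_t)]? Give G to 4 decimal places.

G = -1.1999

t=0: π = [0.3750, 0.1250, 0.3750, 0.1250], E[r] = -1.1250, γ^t·E[r] = -1.125000, running G = -1.125000
t=1: π = [0.3125, 0.2344, 0.2188, 0.2344], E[r] = 0.0313, γ^t·E[r] = 0.028125, running G = -1.096875
t=2: π = [0.3066, 0.2090, 0.2520, 0.2324], E[r] = -0.0527, γ^t·E[r] = -0.042715, running G = -1.139590
t=3: π = [0.3047, 0.2170, 0.2476, 0.2307], E[r] = -0.0386, γ^t·E[r] = -0.028121, running G = -1.167710
t=4: π = [0.3064, 0.2157, 0.2479, 0.2300], E[r] = -0.0491, γ^t·E[r] = -0.032216, running G = -1.199927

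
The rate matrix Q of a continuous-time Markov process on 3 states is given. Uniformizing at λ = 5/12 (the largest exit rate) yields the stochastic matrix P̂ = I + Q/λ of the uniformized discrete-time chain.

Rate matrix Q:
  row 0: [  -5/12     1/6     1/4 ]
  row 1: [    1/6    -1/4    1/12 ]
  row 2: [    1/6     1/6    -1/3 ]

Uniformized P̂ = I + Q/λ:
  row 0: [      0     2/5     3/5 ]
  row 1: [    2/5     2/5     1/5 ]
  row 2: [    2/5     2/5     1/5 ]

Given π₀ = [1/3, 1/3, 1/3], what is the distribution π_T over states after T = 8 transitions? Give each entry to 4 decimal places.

t=0: π = [0.3333, 0.3333, 0.3333]
t=1: π = [0.2667, 0.4000, 0.3333]
t=2: π = [0.2933, 0.4000, 0.3067]
t=3: π = [0.2827, 0.4000, 0.3173]
t=4: π = [0.2869, 0.4000, 0.3131]
t=5: π = [0.2852, 0.4000, 0.3148]
t=6: π = [0.2859, 0.4000, 0.3141]
t=7: π = [0.2856, 0.4000, 0.3144]
t=8: π = [0.2857, 0.4000, 0.3143]

π = [0.2857, 0.4000, 0.3143]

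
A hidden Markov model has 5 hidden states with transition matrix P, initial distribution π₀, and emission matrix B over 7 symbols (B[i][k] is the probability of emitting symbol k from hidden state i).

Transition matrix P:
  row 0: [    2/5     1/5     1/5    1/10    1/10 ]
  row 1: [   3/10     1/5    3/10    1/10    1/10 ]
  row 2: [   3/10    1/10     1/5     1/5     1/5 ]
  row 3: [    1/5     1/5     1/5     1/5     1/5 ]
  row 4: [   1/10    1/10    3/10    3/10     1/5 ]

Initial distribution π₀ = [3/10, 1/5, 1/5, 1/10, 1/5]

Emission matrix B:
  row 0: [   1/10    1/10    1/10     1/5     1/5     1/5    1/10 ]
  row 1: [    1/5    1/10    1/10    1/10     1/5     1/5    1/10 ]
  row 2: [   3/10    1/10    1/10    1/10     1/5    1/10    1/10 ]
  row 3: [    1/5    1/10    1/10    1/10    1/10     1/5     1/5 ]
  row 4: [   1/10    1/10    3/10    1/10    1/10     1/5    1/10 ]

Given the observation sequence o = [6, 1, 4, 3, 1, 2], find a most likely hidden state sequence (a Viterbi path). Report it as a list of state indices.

path = [0, 0, 0, 0, 0, 0]

t=0: δ = [3.000e-02, 2.000e-02, 2.000e-02, 2.000e-02, 2.000e-02]  (obs o_0=6)
t=1: δ = [1.200e-03, 6.000e-04, 6.000e-04, 6.000e-04, 4.000e-04]  ψ = [0, 0, 0, 4, 2]  (obs o_1=1)
t=2: δ = [9.600e-05, 4.800e-05, 4.800e-05, 1.200e-05, 1.200e-05]  ψ = [0, 0, 0, 0, 0]  (obs o_2=4)
t=3: δ = [7.680e-06, 1.920e-06, 1.920e-06, 9.600e-07, 9.600e-07]  ψ = [0, 0, 0, 0, 0]  (obs o_3=3)
t=4: δ = [3.072e-07, 1.536e-07, 1.536e-07, 7.680e-08, 7.680e-08]  ψ = [0, 0, 0, 0, 0]  (obs o_4=1)
t=5: δ = [1.229e-08, 6.144e-09, 6.144e-09, 3.072e-09, 9.216e-09]  ψ = [0, 0, 0, 0, 0]  (obs o_5=2)
backtrack: best end state = 0; path = [0, 0, 0, 0, 0, 0]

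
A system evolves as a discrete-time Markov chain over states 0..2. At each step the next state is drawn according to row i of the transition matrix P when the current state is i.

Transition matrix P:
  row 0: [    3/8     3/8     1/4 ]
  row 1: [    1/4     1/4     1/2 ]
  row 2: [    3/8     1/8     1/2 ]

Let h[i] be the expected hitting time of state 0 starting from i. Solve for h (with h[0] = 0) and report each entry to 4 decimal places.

h = [0.0000, 3.2000, 2.8000]

First-step conditioning: h[0] = 0; for i ≠ 0, h[i] = 1 + Σ_k P[i][k]·h[k].
  h[1] = 1 + 1/4·h[1] + 1/2·h[2]
  h[2] = 1 + 1/8·h[1] + 1/2·h[2]
Solving the 2×2 linear system over states ≠ 0 gives exactly h = [0, 16/5, 14/5] (h[0] = 0 is the target).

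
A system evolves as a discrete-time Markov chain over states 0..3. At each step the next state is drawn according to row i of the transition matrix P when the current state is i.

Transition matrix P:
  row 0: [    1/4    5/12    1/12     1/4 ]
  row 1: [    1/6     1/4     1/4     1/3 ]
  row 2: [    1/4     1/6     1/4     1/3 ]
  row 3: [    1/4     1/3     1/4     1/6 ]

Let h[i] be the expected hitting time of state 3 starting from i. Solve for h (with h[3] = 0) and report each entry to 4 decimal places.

First-step conditioning: h[3] = 0; for i ≠ 3, h[i] = 1 + Σ_k P[i][k]·h[k].
  h[0] = 1 + 1/4·h[0] + 5/12·h[1] + 1/12·h[2]
  h[1] = 1 + 1/6·h[0] + 1/4·h[1] + 1/4·h[2]
  h[2] = 1 + 1/4·h[0] + 1/6·h[1] + 1/4·h[2]
Solving the 3×3 linear system over states ≠ 3 gives exactly h = [1752/509, 1608/509, 1620/509, 0] (h[3] = 0 is the target).

h = [3.4420, 3.1591, 3.1827, 0.0000]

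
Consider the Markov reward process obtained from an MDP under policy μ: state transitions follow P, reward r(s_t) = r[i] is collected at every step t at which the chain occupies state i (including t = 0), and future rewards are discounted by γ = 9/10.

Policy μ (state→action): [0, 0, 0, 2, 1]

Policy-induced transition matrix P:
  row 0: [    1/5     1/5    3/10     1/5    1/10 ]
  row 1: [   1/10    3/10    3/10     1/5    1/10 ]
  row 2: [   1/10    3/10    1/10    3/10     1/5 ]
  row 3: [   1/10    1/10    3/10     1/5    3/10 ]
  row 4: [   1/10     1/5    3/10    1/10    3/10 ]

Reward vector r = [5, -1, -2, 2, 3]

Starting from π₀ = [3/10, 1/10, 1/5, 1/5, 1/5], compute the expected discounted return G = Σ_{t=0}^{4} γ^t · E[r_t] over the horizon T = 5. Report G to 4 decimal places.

t=0: π = [0.3000, 0.1000, 0.2000, 0.2000, 0.2000], E[r] = 2.0000, γ^t·E[r] = 2.000000, running G = 2.000000
t=1: π = [0.1300, 0.2100, 0.2600, 0.2000, 0.2000], E[r] = 0.9200, γ^t·E[r] = 0.828000, running G = 2.828000
t=2: π = [0.1130, 0.2270, 0.2480, 0.2060, 0.2060], E[r] = 0.8720, γ^t·E[r] = 0.706320, running G = 3.534320
t=3: π = [0.1113, 0.2269, 0.2504, 0.2042, 0.2072], E[r] = 0.8588, γ^t·E[r] = 0.626065, running G = 4.160385
t=4: π = [0.1111, 0.2273, 0.2499, 0.2043, 0.2073], E[r] = 0.8591, γ^t·E[r] = 0.563656, running G = 4.724041

G = 4.7240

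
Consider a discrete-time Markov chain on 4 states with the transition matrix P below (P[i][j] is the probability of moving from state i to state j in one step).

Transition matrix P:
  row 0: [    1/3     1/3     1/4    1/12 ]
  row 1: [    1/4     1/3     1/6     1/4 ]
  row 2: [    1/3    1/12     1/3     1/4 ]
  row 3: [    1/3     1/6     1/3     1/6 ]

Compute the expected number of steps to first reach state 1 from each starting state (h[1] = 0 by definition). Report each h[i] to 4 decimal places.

h = [4.2000, 0.0000, 5.5059, 5.0824]

First-step conditioning: h[1] = 0; for i ≠ 1, h[i] = 1 + Σ_k P[i][k]·h[k].
  h[0] = 1 + 1/3·h[0] + 1/4·h[2] + 1/12·h[3]
  h[2] = 1 + 1/3·h[0] + 1/3·h[2] + 1/4·h[3]
  h[3] = 1 + 1/3·h[0] + 1/3·h[2] + 1/6·h[3]
Solving the 3×3 linear system over states ≠ 1 gives exactly h = [21/5, 0, 468/85, 432/85] (h[1] = 0 is the target).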